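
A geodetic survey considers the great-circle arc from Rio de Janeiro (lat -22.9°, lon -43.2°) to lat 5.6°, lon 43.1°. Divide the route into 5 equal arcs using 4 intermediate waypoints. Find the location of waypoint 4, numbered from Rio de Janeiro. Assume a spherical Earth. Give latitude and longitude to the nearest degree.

≈ lat -2°, lon 27°

Write both endpoints as unit vectors p₁, p₂ with components (cos φ cos λ, cos φ sin λ, sin φ).
The central angle between the endpoints is δ = arccos(p₁·p₂) ≈ 1.550 rad (88.8°).
Interpolate at f = 4/5 with slerp weights a = sin((1−f)δ)/sin δ ≈ 0.305, b = sin(fδ)/sin δ ≈ 0.946.
p = a·p₁ + b·p₂ ≈ (0.892, 0.451, -0.026); φ = arcsin(p_z) ≈ -1.51°, λ = atan2(p_y, p_x) ≈ 26.81°.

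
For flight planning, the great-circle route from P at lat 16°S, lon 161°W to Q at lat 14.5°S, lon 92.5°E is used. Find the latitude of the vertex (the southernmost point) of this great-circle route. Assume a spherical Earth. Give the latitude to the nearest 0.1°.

The great circle lies in the plane with unit normal n̂ = (p₁ × p₂)/|p₁ × p₂|.
Here n̂_z ≈ -0.910; the vertex latitude is φ_max = arccos|n̂_z| ≈ 24.5°.
Check via Clairaut: cos φ_max = |cos φ₁| · sin C = cos(16.0°)·sin(108.8°) ≈ 0.910, again giving ≈ 24.5°.

≈ 24.5°S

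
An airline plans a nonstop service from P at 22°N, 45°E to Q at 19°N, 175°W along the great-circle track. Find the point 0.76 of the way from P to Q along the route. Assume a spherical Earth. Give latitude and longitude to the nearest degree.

≈ 38°N, 159°E

Convert each endpoint to a unit vector on the sphere (x = cos φ cos λ, y = cos φ sin λ, z = sin φ).
The central angle between the endpoints is δ = arccos(p₁·p₂) ≈ 2.153 rad (123.3°).
Interpolate at f = 0.76 with slerp weights a = sin((1−f)δ)/sin δ ≈ 0.591, b = sin(fδ)/sin δ ≈ 1.194.
p = a·p₁ + b·p₂ ≈ (-0.737, 0.289, 0.610); φ = arcsin(p_z) ≈ 37.62°, λ = atan2(p_y, p_x) ≈ 158.58°.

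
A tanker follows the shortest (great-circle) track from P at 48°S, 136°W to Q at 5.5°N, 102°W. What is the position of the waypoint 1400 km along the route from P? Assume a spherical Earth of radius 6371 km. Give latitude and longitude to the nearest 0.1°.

Convert each endpoint to a unit vector on the sphere (x = cos φ cos λ, y = cos φ sin λ, z = sin φ).
The central angle between the endpoints is δ = arccos(p₁·p₂) ≈ 1.069 rad (61.3°). The total great-circle distance is δ·R ≈ 1.069 × 6371 ≈ 6811 km, so the target fraction is f = 1400/6811 ≈ 0.206.
Interpolate at f ≈ 0.206 with slerp weights a = sin((1−f)δ)/sin δ ≈ 0.856, b = sin(fδ)/sin δ ≈ 0.249.
p = a·p₁ + b·p₂ ≈ (-0.464, -0.640, -0.613); φ = arcsin(p_z) ≈ -37.78°, λ = atan2(p_y, p_x) ≈ -125.92°.

≈ 37.8°S, 125.9°W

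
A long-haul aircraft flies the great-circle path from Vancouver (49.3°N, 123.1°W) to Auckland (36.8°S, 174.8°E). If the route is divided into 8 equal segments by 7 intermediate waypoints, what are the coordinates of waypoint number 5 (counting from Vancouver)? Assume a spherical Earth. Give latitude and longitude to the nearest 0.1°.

Write both endpoints as unit vectors p₁, p₂ with components (cos φ cos λ, cos φ sin λ, sin φ).
The central angle between the endpoints is δ = arccos(p₁·p₂) ≈ 1.782 rad (102.1°).
Interpolate at f = 5/8 with slerp weights a = sin((1−f)δ)/sin δ ≈ 0.634, b = sin(fδ)/sin δ ≈ 0.918.
p = a·p₁ + b·p₂ ≈ (-0.958, -0.280, -0.069); φ = arcsin(p_z) ≈ -3.98°, λ = atan2(p_y, p_x) ≈ -163.72°.

≈ (4.0°S, 163.7°W)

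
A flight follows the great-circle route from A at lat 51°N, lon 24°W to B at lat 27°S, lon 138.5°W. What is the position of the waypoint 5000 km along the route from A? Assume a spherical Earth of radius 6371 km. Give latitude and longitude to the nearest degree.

The haversine formula gives a central angle δ ≈ 2.196 rad (125.8°) between the endpoints. The total great-circle distance is δ·R ≈ 2.196 × 6371 ≈ 13991 km, so the target fraction is f = 5000/13991 ≈ 0.357.
Interpolate at f ≈ 0.357 with slerp weights a = sin((1−f)δ)/sin δ ≈ 1.218, b = sin(fδ)/sin δ ≈ 0.872.
p = a·p₁ + b·p₂ ≈ (0.118, -0.826, 0.551); φ = arcsin(p_z) ≈ 33.41°, λ = atan2(p_y, p_x) ≈ -81.84°.

≈ lat 33°N, lon 82°W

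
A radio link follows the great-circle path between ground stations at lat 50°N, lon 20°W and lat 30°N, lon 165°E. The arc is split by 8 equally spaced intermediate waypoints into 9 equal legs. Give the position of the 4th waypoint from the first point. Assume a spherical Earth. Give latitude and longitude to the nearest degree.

Write both endpoints as unit vectors p₁, p₂ with components (cos φ cos λ, cos φ sin λ, sin φ).
The central angle between the endpoints is δ = arccos(p₁·p₂) ≈ 1.743 rad (99.9°).
Interpolate at f = 4/9 with slerp weights a = sin((1−f)δ)/sin δ ≈ 0.836, b = sin(fδ)/sin δ ≈ 0.710.
p = a·p₁ + b·p₂ ≈ (-0.089, -0.025, 0.996); φ = arcsin(p_z) ≈ 84.71°, λ = atan2(p_y, p_x) ≈ -164.44°.

≈ lat 85°N, lon 164°W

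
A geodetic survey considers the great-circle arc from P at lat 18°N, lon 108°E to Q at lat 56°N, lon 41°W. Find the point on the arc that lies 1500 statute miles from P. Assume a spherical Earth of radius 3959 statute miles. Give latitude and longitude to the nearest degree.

≈ lat 39°N, lon 100°E

Convert each endpoint to a unit vector on the sphere (x = cos φ cos λ, y = cos φ sin λ, z = sin φ).
The central angle between the endpoints is δ = arccos(p₁·p₂) ≈ 1.772 rad (101.5°). The total great-circle distance is δ·R ≈ 1.772 × 3959 ≈ 7015 mi, so the target fraction is f = 1500/7015 ≈ 0.214.
Interpolate at f ≈ 0.214 with slerp weights a = sin((1−f)δ)/sin δ ≈ 1.004, b = sin(fδ)/sin δ ≈ 0.377.
p = a·p₁ + b·p₂ ≈ (-0.136, 0.770, 0.623); φ = arcsin(p_z) ≈ 38.56°, λ = atan2(p_y, p_x) ≈ 100.01°.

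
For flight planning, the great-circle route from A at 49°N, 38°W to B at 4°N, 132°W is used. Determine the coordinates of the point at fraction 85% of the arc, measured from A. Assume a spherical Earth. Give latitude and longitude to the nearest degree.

Write both endpoints as unit vectors p₁, p₂ with components (cos φ cos λ, cos φ sin λ, sin φ).
The central angle between the endpoints is δ = arccos(p₁·p₂) ≈ 1.564 rad (89.6°).
Interpolate at f = 0.85 with slerp weights a = sin((1−f)δ)/sin δ ≈ 0.232, b = sin(fδ)/sin δ ≈ 0.971.
p = a·p₁ + b·p₂ ≈ (-0.528, -0.814, 0.243); φ = arcsin(p_z) ≈ 14.07°, λ = atan2(p_y, p_x) ≈ -122.98°.

≈ 14°N, 123°W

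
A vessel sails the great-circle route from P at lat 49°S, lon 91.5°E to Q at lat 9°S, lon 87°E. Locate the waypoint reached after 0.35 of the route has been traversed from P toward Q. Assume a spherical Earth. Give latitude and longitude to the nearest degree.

≈ lat 35°S, lon 89°E

The haversine formula gives a central angle δ ≈ 0.701 rad (40.2°) between the endpoints.
Interpolate at f = 0.35 with slerp weights a = sin((1−f)δ)/sin δ ≈ 0.682, b = sin(fδ)/sin δ ≈ 0.377.
p = a·p₁ + b·p₂ ≈ (0.008, 0.819, -0.574); φ = arcsin(p_z) ≈ -35.02°, λ = atan2(p_y, p_x) ≈ 89.46°.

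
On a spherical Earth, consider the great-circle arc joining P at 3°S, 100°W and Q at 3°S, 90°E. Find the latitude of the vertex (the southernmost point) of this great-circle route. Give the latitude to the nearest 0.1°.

≈ 31.0°S

The great circle lies in the plane with unit normal n̂ = (p₁ × p₂)/|p₁ × p₂|.
Here n̂_z ≈ -0.857; the vertex latitude is φ_max = arccos|n̂_z| ≈ 31.0°.
Check via Clairaut: cos φ_max = |cos φ₁| · sin C = cos(3.0°)·sin(120.9°) ≈ 0.857, again giving ≈ 31.0°.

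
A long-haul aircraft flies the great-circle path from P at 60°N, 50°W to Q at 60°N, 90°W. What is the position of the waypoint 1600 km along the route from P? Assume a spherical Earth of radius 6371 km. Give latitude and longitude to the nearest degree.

≈ 61°N, 79°W

Convert each endpoint to a unit vector on the sphere (x = cos φ cos λ, y = cos φ sin λ, z = sin φ).
The central angle between the endpoints is δ = arccos(p₁·p₂) ≈ 0.344 rad (19.7°). The total great-circle distance is δ·R ≈ 0.344 × 6371 ≈ 2190 km, so the target fraction is f = 1600/2190 ≈ 0.731.
Interpolate at f ≈ 0.731 with slerp weights a = sin((1−f)δ)/sin δ ≈ 0.274, b = sin(fδ)/sin δ ≈ 0.737.
p = a·p₁ + b·p₂ ≈ (0.088, -0.474, 0.876); φ = arcsin(p_z) ≈ 61.19°, λ = atan2(p_y, p_x) ≈ -79.46°.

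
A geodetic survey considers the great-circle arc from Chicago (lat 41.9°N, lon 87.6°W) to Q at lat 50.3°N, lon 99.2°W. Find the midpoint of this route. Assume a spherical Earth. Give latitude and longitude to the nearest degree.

Convert each endpoint to a unit vector on the sphere (x = cos φ cos λ, y = cos φ sin λ, z = sin φ).
The central angle between the endpoints is δ = arccos(p₁·p₂) ≈ 0.203 rad (11.6°).
Interpolate at f = 1/2 with slerp weights a = sin((1−f)δ)/sin δ ≈ 0.503, b = sin(fδ)/sin δ ≈ 0.503.
p = a·p₁ + b·p₂ ≈ (-0.036, -0.691, 0.722); φ = arcsin(p_z) ≈ 46.25°, λ = atan2(p_y, p_x) ≈ -92.96°.

≈ lat 46°N, lon 93°W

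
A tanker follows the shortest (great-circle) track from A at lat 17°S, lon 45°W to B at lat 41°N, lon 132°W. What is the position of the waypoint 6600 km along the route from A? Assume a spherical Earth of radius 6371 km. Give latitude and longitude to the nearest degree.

≈ lat 23°N, lon 90°W

Convert each endpoint to a unit vector on the sphere (x = cos φ cos λ, y = cos φ sin λ, z = sin φ).
The central angle between the endpoints is δ = arccos(p₁·p₂) ≈ 1.725 rad (98.9°). The total great-circle distance is δ·R ≈ 1.725 × 6371 ≈ 10993 km, so the target fraction is f = 6600/10993 ≈ 0.600.
Interpolate at f ≈ 0.600 with slerp weights a = sin((1−f)δ)/sin δ ≈ 0.644, b = sin(fδ)/sin δ ≈ 0.871.
p = a·p₁ + b·p₂ ≈ (-0.004, -0.924, 0.383); φ = arcsin(p_z) ≈ 22.52°, λ = atan2(p_y, p_x) ≈ -90.27°.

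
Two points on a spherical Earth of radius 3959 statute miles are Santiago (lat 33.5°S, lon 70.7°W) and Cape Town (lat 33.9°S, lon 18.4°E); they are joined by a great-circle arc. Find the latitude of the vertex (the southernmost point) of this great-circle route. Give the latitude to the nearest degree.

≈ 43°S

The great circle lies in the plane with unit normal n̂ = (p₁ × p₂)/|p₁ × p₂|.
Here n̂_z ≈ +0.730; the vertex latitude is φ_max = arccos|n̂_z| ≈ 43.1°.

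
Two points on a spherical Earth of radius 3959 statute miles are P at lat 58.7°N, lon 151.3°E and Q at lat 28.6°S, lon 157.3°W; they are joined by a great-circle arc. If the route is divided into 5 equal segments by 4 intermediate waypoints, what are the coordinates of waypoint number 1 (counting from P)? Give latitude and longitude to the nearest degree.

≈ lat 43°N, lon 170°E

The haversine formula gives a central angle δ ≈ 1.696 rad (97.1°) between the endpoints.
Interpolate at f = 1/5 with slerp weights a = sin((1−f)δ)/sin δ ≈ 0.985, b = sin(fδ)/sin δ ≈ 0.335.
p = a·p₁ + b·p₂ ≈ (-0.720, 0.132, 0.681); φ = arcsin(p_z) ≈ 42.92°, λ = atan2(p_y, p_x) ≈ 169.61°.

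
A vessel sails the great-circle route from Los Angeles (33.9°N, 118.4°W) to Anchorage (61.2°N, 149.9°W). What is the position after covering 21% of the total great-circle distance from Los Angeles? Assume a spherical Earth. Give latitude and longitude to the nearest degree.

From cos δ = sin φ₁ sin φ₂ + cos φ₁ cos φ₂ cos Δλ, the central angle is δ ≈ 0.592 rad (33.9°).
Interpolate at f = 0.21 with slerp weights a = sin((1−f)δ)/sin δ ≈ 0.808, b = sin(fδ)/sin δ ≈ 0.222.
p = a·p₁ + b·p₂ ≈ (-0.412, -0.644, 0.645); φ = arcsin(p_z) ≈ 40.19°, λ = atan2(p_y, p_x) ≈ -122.60°.

≈ 40°N, 123°W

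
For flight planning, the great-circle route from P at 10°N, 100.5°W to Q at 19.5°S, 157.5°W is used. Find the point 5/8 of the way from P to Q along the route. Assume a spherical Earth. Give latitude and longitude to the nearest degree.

The haversine formula gives a central angle δ ≈ 1.107 rad (63.4°) between the endpoints.
Interpolate at f = 5/8 with slerp weights a = sin((1−f)δ)/sin δ ≈ 0.451, b = sin(fδ)/sin δ ≈ 0.713.
p = a·p₁ + b·p₂ ≈ (-0.702, -0.694, -0.160); φ = arcsin(p_z) ≈ -9.20°, λ = atan2(p_y, p_x) ≈ -135.34°.

≈ 9°S, 135°W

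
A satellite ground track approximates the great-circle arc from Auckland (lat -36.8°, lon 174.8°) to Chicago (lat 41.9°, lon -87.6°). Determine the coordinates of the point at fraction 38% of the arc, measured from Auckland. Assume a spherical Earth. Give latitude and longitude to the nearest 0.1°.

≈ lat -6.6°, lon -148.4°

Convert each endpoint to a unit vector on the sphere (x = cos φ cos λ, y = cos φ sin λ, z = sin φ).
The central angle between the endpoints is δ = arccos(p₁·p₂) ≈ 2.070 rad (118.6°).
Interpolate at f = 0.38 with slerp weights a = sin((1−f)δ)/sin δ ≈ 1.092, b = sin(fδ)/sin δ ≈ 0.806.
p = a·p₁ + b·p₂ ≈ (-0.846, -0.520, -0.116); φ = arcsin(p_z) ≈ -6.65°, λ = atan2(p_y, p_x) ≈ -148.40°.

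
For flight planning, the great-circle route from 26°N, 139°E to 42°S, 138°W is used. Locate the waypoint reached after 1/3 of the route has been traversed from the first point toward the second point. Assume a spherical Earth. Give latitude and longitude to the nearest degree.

Convert each endpoint to a unit vector on the sphere (x = cos φ cos λ, y = cos φ sin λ, z = sin φ).
The central angle between the endpoints is δ = arccos(p₁·p₂) ≈ 1.784 rad (102.2°).
Interpolate at f = 1/3 with slerp weights a = sin((1−f)δ)/sin δ ≈ 0.950, b = sin(fδ)/sin δ ≈ 0.573.
p = a·p₁ + b·p₂ ≈ (-0.961, 0.275, 0.033); φ = arcsin(p_z) ≈ 1.87°, λ = atan2(p_y, p_x) ≈ 164.03°.

≈ 2°N, 164°E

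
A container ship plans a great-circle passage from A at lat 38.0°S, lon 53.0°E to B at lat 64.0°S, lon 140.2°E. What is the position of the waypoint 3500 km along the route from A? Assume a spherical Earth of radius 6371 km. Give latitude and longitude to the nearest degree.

The haversine formula gives a central angle δ ≈ 0.964 rad (55.2°) between the endpoints. The total great-circle distance is δ·R ≈ 0.964 × 6371 ≈ 6142 km, so the target fraction is f = 3500/6142 ≈ 0.570.
Interpolate at f ≈ 0.570 with slerp weights a = sin((1−f)δ)/sin δ ≈ 0.490, b = sin(fδ)/sin δ ≈ 0.636.
p = a·p₁ + b·p₂ ≈ (0.019, 0.487, -0.873); φ = arcsin(p_z) ≈ -60.83°, λ = atan2(p_y, p_x) ≈ 87.82°.

≈ lat 61°S, lon 88°E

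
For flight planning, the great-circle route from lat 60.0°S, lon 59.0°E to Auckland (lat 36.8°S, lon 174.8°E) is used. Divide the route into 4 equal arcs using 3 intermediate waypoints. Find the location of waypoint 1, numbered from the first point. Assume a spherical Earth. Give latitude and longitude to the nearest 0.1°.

From cos δ = sin φ₁ sin φ₂ + cos φ₁ cos φ₂ cos Δλ, the central angle is δ ≈ 1.219 rad (69.8°).
Interpolate at f = 1/4 with slerp weights a = sin((1−f)δ)/sin δ ≈ 0.844, b = sin(fδ)/sin δ ≈ 0.320.
p = a·p₁ + b·p₂ ≈ (-0.038, 0.385, -0.922); φ = arcsin(p_z) ≈ -67.25°, λ = atan2(p_y, p_x) ≈ 95.58°.

≈ lat 67.3°S, lon 95.6°E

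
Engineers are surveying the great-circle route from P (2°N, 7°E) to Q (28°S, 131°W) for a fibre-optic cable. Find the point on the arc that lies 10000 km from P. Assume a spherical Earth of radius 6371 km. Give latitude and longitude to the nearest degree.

≈ (37°S, 81°W)

Convert each endpoint to a unit vector on the sphere (x = cos φ cos λ, y = cos φ sin λ, z = sin φ).
The central angle between the endpoints is δ = arccos(p₁·p₂) ≈ 2.308 rad (132.2°). The total great-circle distance is δ·R ≈ 2.308 × 6371 ≈ 14704 km, so the target fraction is f = 10000/14704 ≈ 0.680.
Interpolate at f ≈ 0.680 with slerp weights a = sin((1−f)δ)/sin δ ≈ 0.909, b = sin(fδ)/sin δ ≈ 1.351.
p = a·p₁ + b·p₂ ≈ (0.119, -0.789, -0.602); φ = arcsin(p_z) ≈ -37.04°, λ = atan2(p_y, p_x) ≈ -81.40°.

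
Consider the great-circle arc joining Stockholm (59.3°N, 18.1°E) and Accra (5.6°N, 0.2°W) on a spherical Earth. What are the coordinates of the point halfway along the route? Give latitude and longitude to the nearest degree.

≈ 33°N, 6°E

Write both endpoints as unit vectors p₁, p₂ with components (cos φ cos λ, cos φ sin λ, sin φ).
The central angle between the endpoints is δ = arccos(p₁·p₂) ≈ 0.969 rad (55.5°).
Interpolate at f = 1/2 with slerp weights a = sin((1−f)δ)/sin δ ≈ 0.565, b = sin(fδ)/sin δ ≈ 0.565.
p = a·p₁ + b·p₂ ≈ (0.836, 0.088, 0.541); φ = arcsin(p_z) ≈ 32.75°, λ = atan2(p_y, p_x) ≈ 5.98°.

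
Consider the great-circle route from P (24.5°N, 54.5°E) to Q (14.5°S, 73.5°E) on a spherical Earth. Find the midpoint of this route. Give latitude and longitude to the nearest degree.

≈ (5°N, 64°E)

Write both endpoints as unit vectors p₁, p₂ with components (cos φ cos λ, cos φ sin λ, sin φ).
The central angle between the endpoints is δ = arccos(p₁·p₂) ≈ 0.754 rad (43.2°).
Interpolate at f = 1/2 with slerp weights a = sin((1−f)δ)/sin δ ≈ 0.538, b = sin(fδ)/sin δ ≈ 0.538.
p = a·p₁ + b·p₂ ≈ (0.432, 0.898, 0.088); φ = arcsin(p_z) ≈ 5.07°, λ = atan2(p_y, p_x) ≈ 64.30°.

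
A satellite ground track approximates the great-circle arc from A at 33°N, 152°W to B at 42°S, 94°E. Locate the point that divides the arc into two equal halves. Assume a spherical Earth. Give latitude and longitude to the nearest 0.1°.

≈ 8.2°S, 156.3°E

Write both endpoints as unit vectors p₁, p₂ with components (cos φ cos λ, cos φ sin λ, sin φ).
The central angle between the endpoints is δ = arccos(p₁·p₂) ≈ 2.237 rad (128.2°).
Interpolate at f = 1/2 with slerp weights a = sin((1−f)δ)/sin δ ≈ 1.144, b = sin(fδ)/sin δ ≈ 1.144.
p = a·p₁ + b·p₂ ≈ (-0.906, 0.398, -0.142); φ = arcsin(p_z) ≈ -8.19°, λ = atan2(p_y, p_x) ≈ 156.31°.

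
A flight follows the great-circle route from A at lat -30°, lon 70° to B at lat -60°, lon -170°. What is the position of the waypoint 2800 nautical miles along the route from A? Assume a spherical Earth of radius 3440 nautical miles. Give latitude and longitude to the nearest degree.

From cos δ = sin φ₁ sin φ₂ + cos φ₁ cos φ₂ cos Δλ, the central angle is δ ≈ 1.353 rad (77.5°). The total great-circle distance is δ·R ≈ 1.353 × 3440 ≈ 4653 nmi, so the target fraction is f = 2800/4653 ≈ 0.602.
Interpolate at f ≈ 0.602 with slerp weights a = sin((1−f)δ)/sin δ ≈ 0.525, b = sin(fδ)/sin δ ≈ 0.745.
p = a·p₁ + b·p₂ ≈ (-0.211, 0.363, -0.908); φ = arcsin(p_z) ≈ -65.18°, λ = atan2(p_y, p_x) ≈ 120.18°.

≈ lat -65°, lon 120°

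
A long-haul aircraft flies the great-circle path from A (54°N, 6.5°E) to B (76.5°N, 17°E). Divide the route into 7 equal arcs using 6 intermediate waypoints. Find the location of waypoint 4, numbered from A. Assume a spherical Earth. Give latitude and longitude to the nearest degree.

The haversine formula gives a central angle δ ≈ 0.399 rad (22.8°) between the endpoints.
Interpolate at f = 4/7 with slerp weights a = sin((1−f)δ)/sin δ ≈ 0.438, b = sin(fδ)/sin δ ≈ 0.582.
p = a·p₁ + b·p₂ ≈ (0.386, 0.069, 0.920); φ = arcsin(p_z) ≈ 66.94°, λ = atan2(p_y, p_x) ≈ 10.12°.

≈ (67°N, 10°E)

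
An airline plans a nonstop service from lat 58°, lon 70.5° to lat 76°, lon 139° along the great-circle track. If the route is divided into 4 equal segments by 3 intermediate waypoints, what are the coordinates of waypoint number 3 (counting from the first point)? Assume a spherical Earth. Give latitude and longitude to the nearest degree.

Convert each endpoint to a unit vector on the sphere (x = cos φ cos λ, y = cos φ sin λ, z = sin φ).
The central angle between the endpoints is δ = arccos(p₁·p₂) ≈ 0.516 rad (29.6°).
Interpolate at f = 3/4 with slerp weights a = sin((1−f)δ)/sin δ ≈ 0.261, b = sin(fδ)/sin δ ≈ 0.765.
p = a·p₁ + b·p₂ ≈ (-0.094, 0.252, 0.963); φ = arcsin(p_z) ≈ 74.43°, λ = atan2(p_y, p_x) ≈ 110.39°.

≈ lat 74°, lon 110°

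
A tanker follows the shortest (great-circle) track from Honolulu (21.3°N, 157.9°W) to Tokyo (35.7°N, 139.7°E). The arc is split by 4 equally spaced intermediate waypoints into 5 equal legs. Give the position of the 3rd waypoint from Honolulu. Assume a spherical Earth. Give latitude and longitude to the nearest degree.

Write both endpoints as unit vectors p₁, p₂ with components (cos φ cos λ, cos φ sin λ, sin φ).
The central angle between the endpoints is δ = arccos(p₁·p₂) ≈ 0.973 rad (55.8°).
Interpolate at f = 3/5 with slerp weights a = sin((1−f)δ)/sin δ ≈ 0.459, b = sin(fδ)/sin δ ≈ 0.667.
p = a·p₁ + b·p₂ ≈ (-0.809, 0.189, 0.556); φ = arcsin(p_z) ≈ 33.78°, λ = atan2(p_y, p_x) ≈ 166.83°.

≈ 34°N, 167°E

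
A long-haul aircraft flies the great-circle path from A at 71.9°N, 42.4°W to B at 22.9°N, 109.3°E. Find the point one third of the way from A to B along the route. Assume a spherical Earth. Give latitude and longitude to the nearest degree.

The haversine formula gives a central angle δ ≈ 1.453 rad (83.2°) between the endpoints.
Interpolate at f = 1/3 with slerp weights a = sin((1−f)δ)/sin δ ≈ 0.830, b = sin(fδ)/sin δ ≈ 0.469.
p = a·p₁ + b·p₂ ≈ (0.048, 0.234, 0.971); φ = arcsin(p_z) ≈ 76.20°, λ = atan2(p_y, p_x) ≈ 78.48°.

≈ 76°N, 78°E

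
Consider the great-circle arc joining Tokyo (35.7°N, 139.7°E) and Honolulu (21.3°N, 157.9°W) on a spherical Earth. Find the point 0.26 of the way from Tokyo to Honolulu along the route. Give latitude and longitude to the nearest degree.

≈ 35°N, 158°E

Write both endpoints as unit vectors p₁, p₂ with components (cos φ cos λ, cos φ sin λ, sin φ).
The central angle between the endpoints is δ = arccos(p₁·p₂) ≈ 0.973 rad (55.8°).
Interpolate at f = 0.26 with slerp weights a = sin((1−f)δ)/sin δ ≈ 0.798, b = sin(fδ)/sin δ ≈ 0.303.
p = a·p₁ + b·p₂ ≈ (-0.756, 0.313, 0.576); φ = arcsin(p_z) ≈ 35.14°, λ = atan2(p_y, p_x) ≈ 157.50°.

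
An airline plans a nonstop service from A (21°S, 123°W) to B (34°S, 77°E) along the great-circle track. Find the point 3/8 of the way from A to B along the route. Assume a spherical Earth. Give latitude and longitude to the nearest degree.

Convert each endpoint to a unit vector on the sphere (x = cos φ cos λ, y = cos φ sin λ, z = sin φ).
The central angle between the endpoints is δ = arccos(p₁·p₂) ≈ 2.126 rad (121.8°).
Interpolate at f = 3/8 with slerp weights a = sin((1−f)δ)/sin δ ≈ 1.142, b = sin(fδ)/sin δ ≈ 0.842.
p = a·p₁ + b·p₂ ≈ (-0.424, -0.214, -0.880); φ = arcsin(p_z) ≈ -61.64°, λ = atan2(p_y, p_x) ≈ -153.16°.

≈ (62°S, 153°W)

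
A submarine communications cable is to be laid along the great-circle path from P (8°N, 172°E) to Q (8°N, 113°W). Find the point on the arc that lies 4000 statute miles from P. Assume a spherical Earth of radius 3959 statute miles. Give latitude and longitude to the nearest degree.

From cos δ = sin φ₁ sin φ₂ + cos φ₁ cos φ₂ cos Δλ, the central angle is δ ≈ 1.294 rad (74.1°). The total great-circle distance is δ·R ≈ 1.294 × 3959 ≈ 5123 mi, so the target fraction is f = 4000/5123 ≈ 0.781.
Interpolate at f ≈ 0.781 with slerp weights a = sin((1−f)δ)/sin δ ≈ 0.291, b = sin(fδ)/sin δ ≈ 0.881.
p = a·p₁ + b·p₂ ≈ (-0.626, -0.763, 0.163); φ = arcsin(p_z) ≈ 9.38°, λ = atan2(p_y, p_x) ≈ -129.39°.

≈ (9°N, 129°W)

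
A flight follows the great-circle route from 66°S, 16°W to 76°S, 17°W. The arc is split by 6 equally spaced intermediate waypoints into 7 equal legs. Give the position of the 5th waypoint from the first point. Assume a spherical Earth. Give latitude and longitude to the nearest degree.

Convert each endpoint to a unit vector on the sphere (x = cos φ cos λ, y = cos φ sin λ, z = sin φ).
The central angle between the endpoints is δ = arccos(p₁·p₂) ≈ 0.175 rad (10.0°).
Interpolate at f = 5/7 with slerp weights a = sin((1−f)δ)/sin δ ≈ 0.287, b = sin(fδ)/sin δ ≈ 0.716.
p = a·p₁ + b·p₂ ≈ (0.278, -0.083, -0.957); φ = arcsin(p_z) ≈ -73.14°, λ = atan2(p_y, p_x) ≈ -16.60°.

≈ 73°S, 17°W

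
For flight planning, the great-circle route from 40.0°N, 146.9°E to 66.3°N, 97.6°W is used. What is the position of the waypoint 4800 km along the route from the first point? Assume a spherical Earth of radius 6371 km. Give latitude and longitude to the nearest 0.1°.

≈ 71.3°N, 152.5°W

The haversine formula gives a central angle δ ≈ 1.097 rad (62.9°) between the endpoints. The total great-circle distance is δ·R ≈ 1.097 × 6371 ≈ 6991 km, so the target fraction is f = 4800/6991 ≈ 0.687.
Interpolate at f ≈ 0.687 with slerp weights a = sin((1−f)δ)/sin δ ≈ 0.379, b = sin(fδ)/sin δ ≈ 0.769.
p = a·p₁ + b·p₂ ≈ (-0.284, -0.148, 0.947); φ = arcsin(p_z) ≈ 71.33°, λ = atan2(p_y, p_x) ≈ -152.50°.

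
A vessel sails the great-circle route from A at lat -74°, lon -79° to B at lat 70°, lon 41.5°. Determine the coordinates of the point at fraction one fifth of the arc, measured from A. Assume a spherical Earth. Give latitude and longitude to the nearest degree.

≈ lat -50°, lon -26°

From cos δ = sin φ₁ sin φ₂ + cos φ₁ cos φ₂ cos Δλ, the central angle is δ ≈ 2.828 rad (162.0°).
Interpolate at f = 1/5 with slerp weights a = sin((1−f)δ)/sin δ ≈ 2.495, b = sin(fδ)/sin δ ≈ 1.736.
p = a·p₁ + b·p₂ ≈ (0.576, -0.282, -0.768); φ = arcsin(p_z) ≈ -50.13°, λ = atan2(p_y, p_x) ≈ -26.07°.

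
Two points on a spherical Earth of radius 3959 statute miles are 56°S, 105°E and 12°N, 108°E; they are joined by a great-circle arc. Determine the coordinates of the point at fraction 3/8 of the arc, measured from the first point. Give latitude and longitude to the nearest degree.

≈ 31°S, 107°E

From cos δ = sin φ₁ sin φ₂ + cos φ₁ cos φ₂ cos Δλ, the central angle is δ ≈ 1.188 rad (68.0°).
Interpolate at f = 3/8 with slerp weights a = sin((1−f)δ)/sin δ ≈ 0.729, b = sin(fδ)/sin δ ≈ 0.464.
p = a·p₁ + b·p₂ ≈ (-0.246, 0.826, -0.508); φ = arcsin(p_z) ≈ -30.51°, λ = atan2(p_y, p_x) ≈ 106.58°.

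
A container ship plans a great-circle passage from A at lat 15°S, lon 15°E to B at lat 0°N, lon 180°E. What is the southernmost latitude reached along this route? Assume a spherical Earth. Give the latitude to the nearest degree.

≈ 46°S

The great circle lies in the plane with unit normal n̂ = (p₁ × p₂)/|p₁ × p₂|.
Here n̂_z ≈ +0.695; the vertex latitude is φ_max = arccos|n̂_z| ≈ 46.0°.
Check via Clairaut: cos φ_max = |cos φ₁| · sin C = cos(15.0°)·sin(134.0°) ≈ 0.695, again giving ≈ 46.0°.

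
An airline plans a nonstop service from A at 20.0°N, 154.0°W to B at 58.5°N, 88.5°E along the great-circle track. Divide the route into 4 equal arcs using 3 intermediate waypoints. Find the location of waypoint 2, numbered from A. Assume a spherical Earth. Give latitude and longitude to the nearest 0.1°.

≈ 54.9°N, 172.4°E

Write both endpoints as unit vectors p₁, p₂ with components (cos φ cos λ, cos φ sin λ, sin φ).
The central angle between the endpoints is δ = arccos(p₁·p₂) ≈ 1.506 rad (86.3°).
Interpolate at f = 2/4 with slerp weights a = sin((1−f)δ)/sin δ ≈ 0.685, b = sin(fδ)/sin δ ≈ 0.685.
p = a·p₁ + b·p₂ ≈ (-0.569, 0.076, 0.819); φ = arcsin(p_z) ≈ 54.95°, λ = atan2(p_y, p_x) ≈ 172.43°.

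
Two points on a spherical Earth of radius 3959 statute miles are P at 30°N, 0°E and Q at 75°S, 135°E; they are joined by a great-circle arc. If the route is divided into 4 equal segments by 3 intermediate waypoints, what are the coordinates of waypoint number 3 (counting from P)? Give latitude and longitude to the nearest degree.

≈ 64°S, 33°E

Write both endpoints as unit vectors p₁, p₂ with components (cos φ cos λ, cos φ sin λ, sin φ).
The central angle between the endpoints is δ = arccos(p₁·p₂) ≈ 2.267 rad (129.9°).
Interpolate at f = 3/4 with slerp weights a = sin((1−f)δ)/sin δ ≈ 0.700, b = sin(fδ)/sin δ ≈ 1.293.
p = a·p₁ + b·p₂ ≈ (0.370, 0.237, -0.899); φ = arcsin(p_z) ≈ -63.97°, λ = atan2(p_y, p_x) ≈ 32.62°.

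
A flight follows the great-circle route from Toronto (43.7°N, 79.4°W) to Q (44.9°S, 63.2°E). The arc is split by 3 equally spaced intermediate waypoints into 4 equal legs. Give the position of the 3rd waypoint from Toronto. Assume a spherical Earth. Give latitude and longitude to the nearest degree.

≈ (28°S, 19°E)

Write both endpoints as unit vectors p₁, p₂ with components (cos φ cos λ, cos φ sin λ, sin φ).
The central angle between the endpoints is δ = arccos(p₁·p₂) ≈ 2.678 rad (153.4°).
Interpolate at f = 3/4 with slerp weights a = sin((1−f)δ)/sin δ ≈ 1.388, b = sin(fδ)/sin δ ≈ 2.026.
p = a·p₁ + b·p₂ ≈ (0.832, 0.294, -0.471); φ = arcsin(p_z) ≈ -28.09°, λ = atan2(p_y, p_x) ≈ 19.49°.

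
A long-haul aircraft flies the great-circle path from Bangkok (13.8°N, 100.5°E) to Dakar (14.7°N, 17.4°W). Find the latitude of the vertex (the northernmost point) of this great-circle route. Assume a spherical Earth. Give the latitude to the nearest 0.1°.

≈ 26.2°N

The great circle lies in the plane with unit normal n̂ = (p₁ × p₂)/|p₁ × p₂|.
Here n̂_z ≈ -0.897; the vertex latitude is φ_max = arccos|n̂_z| ≈ 26.2°.
Check via Clairaut: cos φ_max = |cos φ₁| · sin C = cos(13.8°)·sin(67.5°) ≈ 0.897, again giving ≈ 26.2°.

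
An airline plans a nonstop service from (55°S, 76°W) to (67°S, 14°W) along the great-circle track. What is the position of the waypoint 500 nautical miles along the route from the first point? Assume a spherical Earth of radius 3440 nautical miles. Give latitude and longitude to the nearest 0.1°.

≈ (60.7°S, 64.5°W)

Convert each endpoint to a unit vector on the sphere (x = cos φ cos λ, y = cos φ sin λ, z = sin φ).
The central angle between the endpoints is δ = arccos(p₁·p₂) ≈ 0.537 rad (30.8°). The total great-circle distance is δ·R ≈ 0.537 × 3440 ≈ 1847 nmi, so the target fraction is f = 500/1847 ≈ 0.271.
Interpolate at f ≈ 0.271 with slerp weights a = sin((1−f)δ)/sin δ ≈ 0.746, b = sin(fδ)/sin δ ≈ 0.283.
p = a·p₁ + b·p₂ ≈ (0.211, -0.442, -0.872); φ = arcsin(p_z) ≈ -60.67°, λ = atan2(p_y, p_x) ≈ -64.50°.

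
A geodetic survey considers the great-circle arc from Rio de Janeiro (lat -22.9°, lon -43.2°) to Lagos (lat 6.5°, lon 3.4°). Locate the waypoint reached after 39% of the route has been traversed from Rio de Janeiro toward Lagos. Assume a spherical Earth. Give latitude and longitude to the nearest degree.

≈ lat -12°, lon -24°

From cos δ = sin φ₁ sin φ₂ + cos φ₁ cos φ₂ cos Δλ, the central angle is δ ≈ 0.946 rad (54.2°).
Interpolate at f = 0.39 with slerp weights a = sin((1−f)δ)/sin δ ≈ 0.673, b = sin(fδ)/sin δ ≈ 0.445.
p = a·p₁ + b·p₂ ≈ (0.893, -0.398, -0.211); φ = arcsin(p_z) ≈ -12.21°, λ = atan2(p_y, p_x) ≈ -24.03°.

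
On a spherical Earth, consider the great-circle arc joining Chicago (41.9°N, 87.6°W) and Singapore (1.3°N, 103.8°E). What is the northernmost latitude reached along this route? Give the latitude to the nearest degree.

≈ 78°N

The great circle lies in the plane with unit normal n̂ = (p₁ × p₂)/|p₁ × p₂|.
Here n̂_z ≈ -0.210; the vertex latitude is φ_max = arccos|n̂_z| ≈ 77.9°.
Check via Clairaut: cos φ_max = |cos φ₁| · sin C = cos(41.9°)·sin(16.4°) ≈ 0.210, again giving ≈ 77.9°.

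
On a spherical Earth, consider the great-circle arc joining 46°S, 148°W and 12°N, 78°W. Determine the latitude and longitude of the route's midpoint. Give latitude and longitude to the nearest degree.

≈ 20°S, 106°W

Convert each endpoint to a unit vector on the sphere (x = cos φ cos λ, y = cos φ sin λ, z = sin φ).
The central angle between the endpoints is δ = arccos(p₁·p₂) ≈ 1.488 rad (85.2°).
Interpolate at f = 1/2 with slerp weights a = sin((1−f)δ)/sin δ ≈ 0.680, b = sin(fδ)/sin δ ≈ 0.680.
p = a·p₁ + b·p₂ ≈ (-0.262, -0.900, -0.348); φ = arcsin(p_z) ≈ -20.34°, λ = atan2(p_y, p_x) ≈ -106.23°.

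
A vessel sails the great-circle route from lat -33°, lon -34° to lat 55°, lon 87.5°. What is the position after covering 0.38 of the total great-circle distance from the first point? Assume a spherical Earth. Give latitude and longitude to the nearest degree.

≈ lat 8°, lon -2°

The haversine formula gives a central angle δ ≈ 2.343 rad (134.2°) between the endpoints.
Interpolate at f = 0.38 with slerp weights a = sin((1−f)δ)/sin δ ≈ 1.386, b = sin(fδ)/sin δ ≈ 1.085.
p = a·p₁ + b·p₂ ≈ (0.991, -0.028, 0.134); φ = arcsin(p_z) ≈ 7.68°, λ = atan2(p_y, p_x) ≈ -1.64°.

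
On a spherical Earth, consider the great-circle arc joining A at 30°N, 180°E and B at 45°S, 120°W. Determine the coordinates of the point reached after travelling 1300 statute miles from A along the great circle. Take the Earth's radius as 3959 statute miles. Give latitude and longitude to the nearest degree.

≈ 15°N, 168°W

Convert each endpoint to a unit vector on the sphere (x = cos φ cos λ, y = cos φ sin λ, z = sin φ).
The central angle between the endpoints is δ = arccos(p₁·p₂) ≈ 1.618 rad (92.7°). The total great-circle distance is δ·R ≈ 1.618 × 3959 ≈ 6406 mi, so the target fraction is f = 1300/6406 ≈ 0.203.
Interpolate at f ≈ 0.203 with slerp weights a = sin((1−f)δ)/sin δ ≈ 0.962, b = sin(fδ)/sin δ ≈ 0.323.
p = a·p₁ + b·p₂ ≈ (-0.947, -0.198, 0.253); φ = arcsin(p_z) ≈ 14.63°, λ = atan2(p_y, p_x) ≈ -168.21°.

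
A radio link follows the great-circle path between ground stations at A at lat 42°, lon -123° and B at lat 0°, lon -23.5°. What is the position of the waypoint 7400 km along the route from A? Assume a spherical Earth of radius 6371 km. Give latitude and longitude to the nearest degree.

Convert each endpoint to a unit vector on the sphere (x = cos φ cos λ, y = cos φ sin λ, z = sin φ).
The central angle between the endpoints is δ = arccos(p₁·p₂) ≈ 1.694 rad (97.0°). The total great-circle distance is δ·R ≈ 1.694 × 6371 ≈ 10791 km, so the target fraction is f = 7400/10791 ≈ 0.686.
Interpolate at f ≈ 0.686 with slerp weights a = sin((1−f)δ)/sin δ ≈ 0.511, b = sin(fδ)/sin δ ≈ 0.924.
p = a·p₁ + b·p₂ ≈ (0.641, -0.687, 0.342); φ = arcsin(p_z) ≈ 20.01°, λ = atan2(p_y, p_x) ≈ -47.01°.

≈ lat 20°, lon -47°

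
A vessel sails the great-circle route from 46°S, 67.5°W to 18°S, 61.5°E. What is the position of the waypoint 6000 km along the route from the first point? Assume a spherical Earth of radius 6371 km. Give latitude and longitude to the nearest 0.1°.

≈ 52.4°S, 20.0°E

The haversine formula gives a central angle δ ≈ 1.766 rad (101.2°) between the endpoints. The total great-circle distance is δ·R ≈ 1.766 × 6371 ≈ 11248 km, so the target fraction is f = 6000/11248 ≈ 0.533.
Interpolate at f ≈ 0.533 with slerp weights a = sin((1−f)δ)/sin δ ≈ 0.748, b = sin(fδ)/sin δ ≈ 0.824.
p = a·p₁ + b·p₂ ≈ (0.573, 0.209, -0.793); φ = arcsin(p_z) ≈ -52.43°, λ = atan2(p_y, p_x) ≈ 20.04°.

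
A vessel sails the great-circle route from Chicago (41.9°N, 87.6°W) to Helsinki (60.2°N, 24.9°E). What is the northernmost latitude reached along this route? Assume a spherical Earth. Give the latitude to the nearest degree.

The great circle lies in the plane with unit normal n̂ = (p₁ × p₂)/|p₁ × p₂|.
Here n̂_z ≈ +0.380; the vertex latitude is φ_max = arccos|n̂_z| ≈ 67.7°.
Check via Clairaut: cos φ_max = |cos φ₁| · sin C = cos(41.9°)·sin(30.7°) ≈ 0.380, again giving ≈ 67.7°.

≈ 68°N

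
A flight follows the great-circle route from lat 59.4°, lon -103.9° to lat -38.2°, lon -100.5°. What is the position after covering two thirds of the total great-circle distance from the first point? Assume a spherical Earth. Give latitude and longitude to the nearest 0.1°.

≈ lat -5.7°, lon -101.4°

From cos δ = sin φ₁ sin φ₂ + cos φ₁ cos φ₂ cos Δλ, the central angle is δ ≈ 1.704 rad (97.6°).
Interpolate at f = 2/3 with slerp weights a = sin((1−f)δ)/sin δ ≈ 0.543, b = sin(fδ)/sin δ ≈ 0.915.
p = a·p₁ + b·p₂ ≈ (-0.197, -0.975, -0.099); φ = arcsin(p_z) ≈ -5.66°, λ = atan2(p_y, p_x) ≈ -101.44°.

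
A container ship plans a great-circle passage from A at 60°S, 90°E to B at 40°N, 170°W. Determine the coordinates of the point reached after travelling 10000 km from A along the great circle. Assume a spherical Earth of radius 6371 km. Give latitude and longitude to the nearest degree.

≈ 8°N, 167°E

From cos δ = sin φ₁ sin φ₂ + cos φ₁ cos φ₂ cos Δλ, the central angle is δ ≈ 2.244 rad (128.5°). The total great-circle distance is δ·R ≈ 2.244 × 6371 ≈ 14294 km, so the target fraction is f = 10000/14294 ≈ 0.700.
Interpolate at f ≈ 0.700 with slerp weights a = sin((1−f)δ)/sin δ ≈ 0.798, b = sin(fδ)/sin δ ≈ 1.279.
p = a·p₁ + b·p₂ ≈ (-0.965, 0.229, 0.131); φ = arcsin(p_z) ≈ 7.52°, λ = atan2(p_y, p_x) ≈ 166.65°.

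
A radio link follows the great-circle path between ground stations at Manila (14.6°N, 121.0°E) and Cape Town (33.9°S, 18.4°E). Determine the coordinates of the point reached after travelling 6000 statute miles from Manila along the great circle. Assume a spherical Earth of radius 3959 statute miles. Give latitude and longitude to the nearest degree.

The haversine formula gives a central angle δ ≈ 1.892 rad (108.4°) between the endpoints. The total great-circle distance is δ·R ≈ 1.892 × 3959 ≈ 7491 mi, so the target fraction is f = 6000/7491 ≈ 0.801.
Interpolate at f ≈ 0.801 with slerp weights a = sin((1−f)δ)/sin δ ≈ 0.388, b = sin(fδ)/sin δ ≈ 1.052.
p = a·p₁ + b·p₂ ≈ (0.636, 0.597, -0.489); φ = arcsin(p_z) ≈ -29.29°, λ = atan2(p_y, p_x) ≈ 43.21°.

≈ 29°S, 43°E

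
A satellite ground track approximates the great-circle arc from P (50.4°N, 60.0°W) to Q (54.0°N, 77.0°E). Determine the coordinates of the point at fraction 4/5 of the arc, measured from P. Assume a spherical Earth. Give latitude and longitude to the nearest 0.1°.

≈ (65.6°N, 61.4°E)

Write both endpoints as unit vectors p₁, p₂ with components (cos φ cos λ, cos φ sin λ, sin φ).
The central angle between the endpoints is δ = arccos(p₁·p₂) ≈ 1.214 rad (69.6°).
Interpolate at f = 4/5 with slerp weights a = sin((1−f)δ)/sin δ ≈ 0.257, b = sin(fδ)/sin δ ≈ 0.881.
p = a·p₁ + b·p₂ ≈ (0.198, 0.363, 0.910); φ = arcsin(p_z) ≈ 65.57°, λ = atan2(p_y, p_x) ≈ 61.35°.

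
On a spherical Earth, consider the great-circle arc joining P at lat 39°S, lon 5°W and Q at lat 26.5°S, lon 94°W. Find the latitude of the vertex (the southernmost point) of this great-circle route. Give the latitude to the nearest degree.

≈ 43°S

The great circle lies in the plane with unit normal n̂ = (p₁ × p₂)/|p₁ × p₂|.
Here n̂_z ≈ -0.727; the vertex latitude is φ_max = arccos|n̂_z| ≈ 43.3°.
Check via Clairaut: cos φ_max = |cos φ₁| · sin C = cos(39.0°)·sin(110.6°) ≈ 0.727, again giving ≈ 43.3°.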